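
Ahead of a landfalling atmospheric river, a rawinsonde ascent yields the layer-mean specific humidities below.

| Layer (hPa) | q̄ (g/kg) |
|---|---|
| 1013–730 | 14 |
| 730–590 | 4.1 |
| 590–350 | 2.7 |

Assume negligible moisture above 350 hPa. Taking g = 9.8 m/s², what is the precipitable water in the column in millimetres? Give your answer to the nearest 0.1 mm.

PW ≈ 52.9 mm

Precipitable water is the column-integrated vapour mass per unit area: PW = (1/g) Σ q̄ Δp, with q in kg/kg and Δp in Pa (1 kg/m² of water = 1 mm).
Layer 1013–730 hPa: Δp = 283 hPa = 28300 Pa, q̄ = 0.014 kg/kg → 0.014 × 28300 / 9.8 = 40.43 mm
Layer 730–590 hPa: Δp = 140 hPa = 14000 Pa, q̄ = 0.0041 kg/kg → 0.0041 × 14000 / 9.8 = 5.86 mm
Layer 590–350 hPa: Δp = 240 hPa = 24000 Pa, q̄ = 0.0027 kg/kg → 0.0027 × 24000 / 9.8 = 6.61 mm
PW = 40.43 + 5.86 + 6.61 = 52.90 ≈ 52.9 mm.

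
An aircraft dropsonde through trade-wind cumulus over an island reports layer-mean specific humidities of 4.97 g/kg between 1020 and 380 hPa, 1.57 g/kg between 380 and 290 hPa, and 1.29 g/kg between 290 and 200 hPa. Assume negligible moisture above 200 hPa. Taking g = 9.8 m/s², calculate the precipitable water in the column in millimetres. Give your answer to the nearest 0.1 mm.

Precipitable water is the column-integrated vapour mass per unit area: PW = (1/g) Σ q̄ Δp, with q in kg/kg and Δp in Pa (1 kg/m² of water = 1 mm).
Layer 1020–380 hPa: Δp = 640 hPa = 64000 Pa, q̄ = 0.00497 kg/kg → 0.00497 × 64000 / 9.8 = 32.46 mm
Layer 380–290 hPa: Δp = 90 hPa = 9000 Pa, q̄ = 0.00157 kg/kg → 0.00157 × 9000 / 9.8 = 1.44 mm
Layer 290–200 hPa: Δp = 90 hPa = 9000 Pa, q̄ = 0.00129 kg/kg → 0.00129 × 9000 / 9.8 = 1.18 mm
PW = 32.46 + 1.44 + 1.18 = 35.08 ≈ 35.1 mm.

PW ≈ 35.1 mm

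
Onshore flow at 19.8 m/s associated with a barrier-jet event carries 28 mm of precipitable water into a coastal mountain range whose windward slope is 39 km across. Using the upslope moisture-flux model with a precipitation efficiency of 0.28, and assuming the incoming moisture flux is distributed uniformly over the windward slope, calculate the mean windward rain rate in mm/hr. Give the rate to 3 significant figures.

R ≈ 14.3 mm/hr

Incoming column moisture flux per unit ridge length: F = V × PW = 19.8 × 28 = 554.4 mm·m/s.
Spread over the 39 km slope with efficiency ε = 0.28: R = ε·F/W = 0.28 × 554.4 / 39000 m = 3.980e-03 mm/s.
R = 3.980e-03 × 3600 = 14.3 mm/hr.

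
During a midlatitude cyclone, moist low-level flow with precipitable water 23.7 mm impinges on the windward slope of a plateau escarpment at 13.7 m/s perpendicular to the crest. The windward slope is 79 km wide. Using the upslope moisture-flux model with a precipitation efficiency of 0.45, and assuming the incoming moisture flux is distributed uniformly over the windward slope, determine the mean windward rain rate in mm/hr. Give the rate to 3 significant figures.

R ≈ 6.66 mm/hr

Incoming column moisture flux per unit ridge length: F = V × PW = 13.7 × 23.7 = 324.69 mm·m/s.
Spread over the 79 km slope with efficiency ε = 0.45: R = ε·F/W = 0.45 × 324.69 / 79000 m = 1.850e-03 mm/s.
R = 1.850e-03 × 3600 = 6.66 mm/hr.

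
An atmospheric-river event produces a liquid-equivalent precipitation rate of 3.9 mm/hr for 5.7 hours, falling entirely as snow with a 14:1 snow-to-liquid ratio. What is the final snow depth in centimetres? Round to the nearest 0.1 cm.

snow depth ≈ 31.1 cm

Liquid-equivalent depth = 3.9 × 5.7 = 22.23 mm.
Snow depth = 22.23 mm × 14 = 311.22 mm = 31.1 cm.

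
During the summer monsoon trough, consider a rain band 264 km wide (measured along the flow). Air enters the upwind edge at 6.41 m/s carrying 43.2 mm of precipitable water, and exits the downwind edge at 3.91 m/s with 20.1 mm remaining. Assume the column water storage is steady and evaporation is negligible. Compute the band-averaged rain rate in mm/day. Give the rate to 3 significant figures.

Column moisture flux per unit crosswind length is F = V × PW.
Inflow: F_in = 6.41 × 43.2 = 276.912 mm·m/s
Outflow: F_out = 3.91 × 20.1 = 78.591 mm·m/s
Steady-state rate R = (F_in − F_out)/L = (276.912 − 78.591) / 264000 m = 7.512e-04 mm/s.
R = 7.512e-04 × 3600 × 24 = 64.9 mm/day.

R ≈ 64.9 mm/day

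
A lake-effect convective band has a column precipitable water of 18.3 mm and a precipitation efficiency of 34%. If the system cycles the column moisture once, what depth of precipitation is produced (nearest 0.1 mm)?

precipitation ≈ 6.2 mm

Precipitation = ε × PW = 0.34 × 18.3 = 6.2 mm.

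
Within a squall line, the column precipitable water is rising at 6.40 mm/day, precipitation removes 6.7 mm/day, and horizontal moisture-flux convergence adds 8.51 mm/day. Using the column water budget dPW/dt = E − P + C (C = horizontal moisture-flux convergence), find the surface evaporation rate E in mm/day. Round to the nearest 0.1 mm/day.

E ≈ 4.6 mm/day

dPW/dt = +6.40 mm/day.
E = dPW/dt + P − C = (+6.40) + 6.7 − (8.51) = 4.6 mm/day.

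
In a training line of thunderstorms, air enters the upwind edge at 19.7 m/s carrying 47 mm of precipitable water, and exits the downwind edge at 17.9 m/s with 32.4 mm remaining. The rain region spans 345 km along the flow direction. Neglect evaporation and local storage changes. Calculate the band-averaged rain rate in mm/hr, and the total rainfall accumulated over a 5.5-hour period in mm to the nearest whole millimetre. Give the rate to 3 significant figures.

Column moisture flux per unit crosswind length is F = V × PW.
Inflow: F_in = 19.7 × 47 = 925.9 mm·m/s
Outflow: F_out = 17.9 × 32.4 = 579.96 mm·m/s
Steady-state rate R = (F_in − F_out)/L = (925.9 − 579.96) / 345000 m = 1.003e-03 mm/s.
R = 1.003e-03 × 3600 = 3.61 mm/hr.
Over 5.5 h: total = 3.61 × 5.5 = 19.855 ≈ 20 mm.

R ≈ 3.61 mm/hr; total ≈ 20 mm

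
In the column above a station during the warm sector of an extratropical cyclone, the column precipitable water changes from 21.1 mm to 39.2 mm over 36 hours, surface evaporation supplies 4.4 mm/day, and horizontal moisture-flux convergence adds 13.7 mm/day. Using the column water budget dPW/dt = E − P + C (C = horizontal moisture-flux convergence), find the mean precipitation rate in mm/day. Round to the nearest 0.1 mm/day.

P ≈ 6.0 mm/day

dPW/dt = (39.2 − 21.1) mm / (36/24 day) = +12.067 mm/day.
P = E + C − dPW/dt = 4.4 + (13.7) − (+12.067) = 6.0 mm/day.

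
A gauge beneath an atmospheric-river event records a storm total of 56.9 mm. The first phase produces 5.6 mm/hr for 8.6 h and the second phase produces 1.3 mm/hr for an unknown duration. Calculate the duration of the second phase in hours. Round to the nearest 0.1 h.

Known phases: 5.6 × 8.6 = 48.16 mm.
Remaining depth = 56.9 − 48.16 = 8.74 mm.
Duration = 8.74 / 1.3 = 6.7 h.

duration ≈ 6.7 h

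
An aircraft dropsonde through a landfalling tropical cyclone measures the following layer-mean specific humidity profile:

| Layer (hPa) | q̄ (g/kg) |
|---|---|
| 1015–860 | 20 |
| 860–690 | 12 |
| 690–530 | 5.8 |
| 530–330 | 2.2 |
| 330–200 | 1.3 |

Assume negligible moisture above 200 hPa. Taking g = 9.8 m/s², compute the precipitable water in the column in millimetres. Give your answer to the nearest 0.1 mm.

PW ≈ 68.1 mm

Precipitable water is the column-integrated vapour mass per unit area: PW = (1/g) Σ q̄ Δp, with q in kg/kg and Δp in Pa (1 kg/m² of water = 1 mm).
Layer 1015–860 hPa: Δp = 155 hPa = 15500 Pa, q̄ = 0.02 kg/kg → 0.02 × 15500 / 9.8 = 31.63 mm
Layer 860–690 hPa: Δp = 170 hPa = 17000 Pa, q̄ = 0.012 kg/kg → 0.012 × 17000 / 9.8 = 20.82 mm
Layer 690–530 hPa: Δp = 160 hPa = 16000 Pa, q̄ = 0.0058 kg/kg → 0.0058 × 16000 / 9.8 = 9.47 mm
Layer 530–330 hPa: Δp = 200 hPa = 20000 Pa, q̄ = 0.0022 kg/kg → 0.0022 × 20000 / 9.8 = 4.49 mm
Layer 330–200 hPa: Δp = 130 hPa = 13000 Pa, q̄ = 0.0013 kg/kg → 0.0013 × 13000 / 9.8 = 1.72 mm
PW = 31.63 + 20.82 + 9.47 + 4.49 + 1.72 = 68.13 ≈ 68.1 mm.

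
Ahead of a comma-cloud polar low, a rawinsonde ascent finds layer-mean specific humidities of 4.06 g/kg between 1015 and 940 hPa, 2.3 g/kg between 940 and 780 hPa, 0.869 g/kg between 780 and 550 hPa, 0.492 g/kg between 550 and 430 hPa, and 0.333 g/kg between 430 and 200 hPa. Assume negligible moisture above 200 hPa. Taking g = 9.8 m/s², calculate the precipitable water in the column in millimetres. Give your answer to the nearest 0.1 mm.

PW ≈ 10.3 mm

Precipitable water is the column-integrated vapour mass per unit area: PW = (1/g) Σ q̄ Δp, with q in kg/kg and Δp in Pa (1 kg/m² of water = 1 mm).
Layer 1015–940 hPa: Δp = 75 hPa = 7500 Pa, q̄ = 0.00406 kg/kg → 0.00406 × 7500 / 9.8 = 3.11 mm
Layer 940–780 hPa: Δp = 160 hPa = 16000 Pa, q̄ = 0.0023 kg/kg → 0.0023 × 16000 / 9.8 = 3.76 mm
Layer 780–550 hPa: Δp = 230 hPa = 23000 Pa, q̄ = 0.000869 kg/kg → 0.000869 × 23000 / 9.8 = 2.04 mm
Layer 550–430 hPa: Δp = 120 hPa = 12000 Pa, q̄ = 0.000492 kg/kg → 0.000492 × 12000 / 9.8 = 0.60 mm
Layer 430–200 hPa: Δp = 230 hPa = 23000 Pa, q̄ = 0.000333 kg/kg → 0.000333 × 23000 / 9.8 = 0.78 mm
PW = 3.11 + 3.76 + 2.04 + 0.60 + 0.78 = 10.29 ≈ 10.3 mm.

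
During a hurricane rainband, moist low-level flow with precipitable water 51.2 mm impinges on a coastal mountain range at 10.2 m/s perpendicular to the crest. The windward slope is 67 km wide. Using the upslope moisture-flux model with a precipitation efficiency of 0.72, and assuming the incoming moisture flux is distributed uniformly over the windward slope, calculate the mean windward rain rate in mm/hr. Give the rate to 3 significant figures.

R ≈ 20.2 mm/hr

Incoming column moisture flux per unit ridge length: F = V × PW = 10.2 × 51.2 = 522.24 mm·m/s.
Spread over the 67 km slope with efficiency ε = 0.72: R = ε·F/W = 0.72 × 522.24 / 67000 m = 5.612e-03 mm/s.
R = 5.612e-03 × 3600 = 20.2 mm/hr.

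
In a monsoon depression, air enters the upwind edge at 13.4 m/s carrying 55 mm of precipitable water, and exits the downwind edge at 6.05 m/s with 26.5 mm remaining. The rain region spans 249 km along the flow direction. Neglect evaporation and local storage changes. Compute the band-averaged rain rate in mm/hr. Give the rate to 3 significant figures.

R ≈ 8.34 mm/hr

Column moisture flux per unit crosswind length is F = V × PW.
Inflow: F_in = 13.4 × 55 = 737 mm·m/s
Outflow: F_out = 6.05 × 26.5 = 160.325 mm·m/s
Steady-state rate R = (F_in − F_out)/L = (737 − 160.325) / 249000 m = 2.316e-03 mm/s.
R = 2.316e-03 × 3600 = 8.34 mm/hr.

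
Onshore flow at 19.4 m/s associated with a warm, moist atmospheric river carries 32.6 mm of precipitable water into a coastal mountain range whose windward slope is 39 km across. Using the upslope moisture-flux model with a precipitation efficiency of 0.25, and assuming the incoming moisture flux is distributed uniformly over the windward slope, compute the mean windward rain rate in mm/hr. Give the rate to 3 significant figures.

Incoming column moisture flux per unit ridge length: F = V × PW = 19.4 × 32.6 = 632.44 mm·m/s.
Spread over the 39 km slope with efficiency ε = 0.25: R = ε·F/W = 0.25 × 632.44 / 39000 m = 4.054e-03 mm/s.
R = 4.054e-03 × 3600 = 14.6 mm/hr.

R ≈ 14.6 mm/hr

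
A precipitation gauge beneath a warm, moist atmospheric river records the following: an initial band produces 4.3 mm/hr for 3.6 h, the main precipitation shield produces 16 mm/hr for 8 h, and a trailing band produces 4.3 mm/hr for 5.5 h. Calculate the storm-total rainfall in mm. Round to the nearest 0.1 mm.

total ≈ 167.1 mm

Total = Σ Rᵢ Δtᵢ = 4.3 × 3.6 + 16 × 8 + 4.3 × 5.5
      = 15.48 + 128 + 23.65 = 167.1 mm.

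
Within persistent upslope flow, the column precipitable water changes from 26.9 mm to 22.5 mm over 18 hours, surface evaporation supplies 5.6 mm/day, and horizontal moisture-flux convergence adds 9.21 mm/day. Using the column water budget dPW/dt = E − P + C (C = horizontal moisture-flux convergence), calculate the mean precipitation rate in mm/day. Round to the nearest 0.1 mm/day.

dPW/dt = (22.5 − 26.9) mm / (18/24 day) = -5.867 mm/day.
P = E + C − dPW/dt = 5.6 + (9.21) − (-5.867) = 20.7 mm/day.

P ≈ 20.7 mm/day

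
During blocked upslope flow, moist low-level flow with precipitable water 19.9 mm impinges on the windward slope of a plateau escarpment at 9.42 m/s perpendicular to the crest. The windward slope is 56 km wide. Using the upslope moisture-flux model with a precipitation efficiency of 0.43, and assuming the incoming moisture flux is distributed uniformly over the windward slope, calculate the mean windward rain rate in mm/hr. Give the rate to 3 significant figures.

Incoming column moisture flux per unit ridge length: F = V × PW = 9.42 × 19.9 = 187.458 mm·m/s.
Spread over the 56 km slope with efficiency ε = 0.43: R = ε·F/W = 0.43 × 187.458 / 56000 m = 1.439e-03 mm/s.
R = 1.439e-03 × 3600 = 5.18 mm/hr.

R ≈ 5.18 mm/hr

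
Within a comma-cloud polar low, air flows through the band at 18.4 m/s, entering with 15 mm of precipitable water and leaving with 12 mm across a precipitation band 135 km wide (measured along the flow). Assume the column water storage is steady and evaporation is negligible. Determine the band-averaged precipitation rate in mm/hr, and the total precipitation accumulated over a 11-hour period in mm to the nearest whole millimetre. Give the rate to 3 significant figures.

R ≈ 1.47 mm/hr; total ≈ 16 mm

Column moisture flux per unit crosswind length is F = V × PW.
Inflow: F_in = 18.4 × 15 = 276 mm·m/s
Outflow: F_out = 18.4 × 12 = 220.8 mm·m/s
Steady-state rate R = (F_in − F_out)/L = (276 − 220.8) / 135000 m = 4.089e-04 mm/s.
R = 4.089e-04 × 3600 = 1.47 mm/hr.
Over 11 h: total = 1.47 × 11 = 16.17 ≈ 16 mm.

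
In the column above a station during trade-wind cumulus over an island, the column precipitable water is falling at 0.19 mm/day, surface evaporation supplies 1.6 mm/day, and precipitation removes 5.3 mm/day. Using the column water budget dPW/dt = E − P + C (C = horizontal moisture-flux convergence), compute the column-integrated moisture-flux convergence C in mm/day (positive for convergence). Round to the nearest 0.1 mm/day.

C ≈ 3.5 mm/day

dPW/dt = -0.19 mm/day.
C = dPW/dt − E + P = (-0.19) − 1.6 + 5.3 = 3.5 mm/day.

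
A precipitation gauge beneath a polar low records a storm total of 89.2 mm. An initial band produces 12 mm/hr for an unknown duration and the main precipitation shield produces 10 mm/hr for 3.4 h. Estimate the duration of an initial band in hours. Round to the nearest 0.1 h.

duration ≈ 4.6 h

Known phases: 10 × 3.4 = 34 mm.
Remaining depth = 89.2 − 34 = 55.2 mm.
Duration = 55.2 / 12 = 4.6 h.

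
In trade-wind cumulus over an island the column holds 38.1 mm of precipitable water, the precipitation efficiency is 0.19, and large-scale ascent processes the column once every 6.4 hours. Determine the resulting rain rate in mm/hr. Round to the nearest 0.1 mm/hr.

Each overturning extracts ε × PW = 0.19 × 38.1 = 7.239 mm.
Rate = ε·PW / τ = 7.239 / 6.4 h = 1.1 mm/hr.

R ≈ 1.1 mm/hr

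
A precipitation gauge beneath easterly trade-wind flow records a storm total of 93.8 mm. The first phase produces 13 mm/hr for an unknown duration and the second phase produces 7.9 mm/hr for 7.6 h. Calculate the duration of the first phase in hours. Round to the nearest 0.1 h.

Known phases: 7.9 × 7.6 = 60.04 mm.
Remaining depth = 93.8 − 60.04 = 33.76 mm.
Duration = 33.76 / 13 = 2.6 h.

duration ≈ 2.6 h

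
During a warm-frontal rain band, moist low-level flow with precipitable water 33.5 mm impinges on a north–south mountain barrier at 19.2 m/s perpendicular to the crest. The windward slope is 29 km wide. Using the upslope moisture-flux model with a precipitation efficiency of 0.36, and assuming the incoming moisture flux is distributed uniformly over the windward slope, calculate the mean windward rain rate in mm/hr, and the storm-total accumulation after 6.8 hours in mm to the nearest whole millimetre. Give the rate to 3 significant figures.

R ≈ 28.7 mm/hr; total ≈ 195 mm

Incoming column moisture flux per unit ridge length: F = V × PW = 19.2 × 33.5 = 643.2 mm·m/s.
Spread over the 29 km slope with efficiency ε = 0.36: R = ε·F/W = 0.36 × 643.2 / 29000 m = 7.985e-03 mm/s.
R = 7.985e-03 × 3600 = 28.7 mm/hr.
Over 6.8 h: total = 28.7 × 6.8 = 195.16 ≈ 195 mm.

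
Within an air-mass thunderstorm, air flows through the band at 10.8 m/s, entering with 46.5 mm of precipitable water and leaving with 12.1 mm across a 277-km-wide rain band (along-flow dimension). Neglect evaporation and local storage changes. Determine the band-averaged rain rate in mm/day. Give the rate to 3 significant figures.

R ≈ 116 mm/day

Column moisture flux per unit crosswind length is F = V × PW.
Inflow: F_in = 10.8 × 46.5 = 502.2 mm·m/s
Outflow: F_out = 10.8 × 12.1 = 130.68 mm·m/s
Steady-state rate R = (F_in − F_out)/L = (502.2 − 130.68) / 277000 m = 1.341e-03 mm/s.
R = 1.341e-03 × 3600 × 24 = 116 mm/day.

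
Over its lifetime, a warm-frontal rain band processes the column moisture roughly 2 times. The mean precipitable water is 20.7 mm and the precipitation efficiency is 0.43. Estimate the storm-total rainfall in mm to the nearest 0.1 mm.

Each cycle deposits ε × PW = 0.43 × 20.7 = 8.901 mm.
Over 2 cycles: 2 × 8.901 = 17.8 mm.

rainfall ≈ 17.8 mm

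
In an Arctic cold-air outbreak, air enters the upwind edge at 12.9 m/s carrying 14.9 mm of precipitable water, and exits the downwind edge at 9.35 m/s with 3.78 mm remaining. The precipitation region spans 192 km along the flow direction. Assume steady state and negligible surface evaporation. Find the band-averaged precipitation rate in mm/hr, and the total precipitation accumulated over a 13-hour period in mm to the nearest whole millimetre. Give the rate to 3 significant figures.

R ≈ 2.94 mm/hr; total ≈ 38 mm

Column moisture flux per unit crosswind length is F = V × PW.
Inflow: F_in = 12.9 × 14.9 = 192.21 mm·m/s
Outflow: F_out = 9.35 × 3.78 = 35.343 mm·m/s
Steady-state rate R = (F_in − F_out)/L = (192.21 − 35.343) / 192000 m = 8.170e-04 mm/s.
R = 8.170e-04 × 3600 = 2.94 mm/hr.
Over 13 h: total = 2.94 × 13 = 38.22 ≈ 38 mm.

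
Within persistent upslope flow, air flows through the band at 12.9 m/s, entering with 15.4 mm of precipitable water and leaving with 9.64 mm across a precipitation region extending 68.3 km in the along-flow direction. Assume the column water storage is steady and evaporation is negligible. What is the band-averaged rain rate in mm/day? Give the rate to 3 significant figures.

Column moisture flux per unit crosswind length is F = V × PW.
Inflow: F_in = 12.9 × 15.4 = 198.66 mm·m/s
Outflow: F_out = 12.9 × 9.64 = 124.356 mm·m/s
Steady-state rate R = (F_in − F_out)/L = (198.66 − 124.356) / 68300 m = 1.088e-03 mm/s.
R = 1.088e-03 × 3600 × 24 = 94.0 mm/day.

R ≈ 94.0 mm/day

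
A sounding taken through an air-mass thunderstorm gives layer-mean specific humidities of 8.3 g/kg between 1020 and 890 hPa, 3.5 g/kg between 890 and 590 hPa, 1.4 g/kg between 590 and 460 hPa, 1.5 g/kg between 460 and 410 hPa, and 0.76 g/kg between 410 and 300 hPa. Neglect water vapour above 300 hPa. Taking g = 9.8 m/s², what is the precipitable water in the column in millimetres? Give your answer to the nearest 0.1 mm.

Precipitable water is the column-integrated vapour mass per unit area: PW = (1/g) Σ q̄ Δp, with q in kg/kg and Δp in Pa (1 kg/m² of water = 1 mm).
Layer 1020–890 hPa: Δp = 130 hPa = 13000 Pa, q̄ = 0.0083 kg/kg → 0.0083 × 13000 / 9.8 = 11.01 mm
Layer 890–590 hPa: Δp = 300 hPa = 30000 Pa, q̄ = 0.0035 kg/kg → 0.0035 × 30000 / 9.8 = 10.71 mm
Layer 590–460 hPa: Δp = 130 hPa = 13000 Pa, q̄ = 0.0014 kg/kg → 0.0014 × 13000 / 9.8 = 1.86 mm
Layer 460–410 hPa: Δp = 50 hPa = 5000 Pa, q̄ = 0.0015 kg/kg → 0.0015 × 5000 / 9.8 = 0.77 mm
Layer 410–300 hPa: Δp = 110 hPa = 11000 Pa, q̄ = 0.00076 kg/kg → 0.00076 × 11000 / 9.8 = 0.85 mm
PW = 11.01 + 10.71 + 1.86 + 0.77 + 0.85 = 25.20 ≈ 25.2 mm.

PW ≈ 25.2 mm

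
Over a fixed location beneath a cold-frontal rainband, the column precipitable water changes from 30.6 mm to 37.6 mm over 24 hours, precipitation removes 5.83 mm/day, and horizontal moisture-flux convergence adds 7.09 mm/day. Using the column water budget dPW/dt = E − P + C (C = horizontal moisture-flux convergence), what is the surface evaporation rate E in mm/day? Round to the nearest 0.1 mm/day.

E ≈ 5.7 mm/day

dPW/dt = (37.6 − 30.6) mm / (24/24 day) = +7.000 mm/day.
E = dPW/dt + P − C = (+7.000) + 5.83 − (7.09) = 5.7 mm/day.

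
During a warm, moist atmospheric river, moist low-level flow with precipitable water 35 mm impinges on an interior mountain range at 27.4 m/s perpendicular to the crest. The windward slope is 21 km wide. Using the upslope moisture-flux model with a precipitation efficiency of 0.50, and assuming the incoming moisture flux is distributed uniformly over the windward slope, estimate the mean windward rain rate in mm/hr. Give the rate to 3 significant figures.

R ≈ 82.2 mm/hr

Incoming column moisture flux per unit ridge length: F = V × PW = 27.4 × 35 = 959 mm·m/s.
Spread over the 21 km slope with efficiency ε = 0.50: R = ε·F/W = 0.50 × 959 / 21000 m = 2.283e-02 mm/s.
R = 2.283e-02 × 3600 = 82.2 mm/hr.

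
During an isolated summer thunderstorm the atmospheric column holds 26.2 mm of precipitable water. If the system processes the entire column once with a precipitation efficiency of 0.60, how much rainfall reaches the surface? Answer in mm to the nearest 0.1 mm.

rainfall ≈ 15.7 mm

Rainfall = ε × PW = 0.60 × 26.2 = 15.7 mm.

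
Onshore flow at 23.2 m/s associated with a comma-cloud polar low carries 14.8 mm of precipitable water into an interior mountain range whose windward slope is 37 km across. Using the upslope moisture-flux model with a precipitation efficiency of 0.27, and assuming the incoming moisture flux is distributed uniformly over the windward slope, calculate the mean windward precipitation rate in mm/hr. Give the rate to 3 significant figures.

Incoming column moisture flux per unit ridge length: F = V × PW = 23.2 × 14.8 = 343.36 mm·m/s.
Spread over the 37 km slope with efficiency ε = 0.27: R = ε·F/W = 0.27 × 343.36 / 37000 m = 2.506e-03 mm/s.
R = 2.506e-03 × 3600 = 9.02 mm/hr.

R ≈ 9.02 mm/hr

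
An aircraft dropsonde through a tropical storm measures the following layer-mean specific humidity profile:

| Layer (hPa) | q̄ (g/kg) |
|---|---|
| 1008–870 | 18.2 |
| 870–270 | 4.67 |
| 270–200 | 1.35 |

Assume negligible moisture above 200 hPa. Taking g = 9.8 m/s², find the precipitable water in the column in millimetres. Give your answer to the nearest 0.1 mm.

Precipitable water is the column-integrated vapour mass per unit area: PW = (1/g) Σ q̄ Δp, with q in kg/kg and Δp in Pa (1 kg/m² of water = 1 mm).
Layer 1008–870 hPa: Δp = 138 hPa = 13800 Pa, q̄ = 0.0182 kg/kg → 0.0182 × 13800 / 9.8 = 25.63 mm
Layer 870–270 hPa: Δp = 600 hPa = 60000 Pa, q̄ = 0.00467 kg/kg → 0.00467 × 60000 / 9.8 = 28.59 mm
Layer 270–200 hPa: Δp = 70 hPa = 7000 Pa, q̄ = 0.00135 kg/kg → 0.00135 × 7000 / 9.8 = 0.96 mm
PW = 25.63 + 28.59 + 0.96 = 55.18 ≈ 55.2 mm.

PW ≈ 55.2 mm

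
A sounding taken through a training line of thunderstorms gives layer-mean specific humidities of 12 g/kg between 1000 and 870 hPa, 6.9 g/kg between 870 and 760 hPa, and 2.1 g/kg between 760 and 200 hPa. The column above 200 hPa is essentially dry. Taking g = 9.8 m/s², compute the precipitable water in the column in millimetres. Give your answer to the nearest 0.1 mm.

Precipitable water is the column-integrated vapour mass per unit area: PW = (1/g) Σ q̄ Δp, with q in kg/kg and Δp in Pa (1 kg/m² of water = 1 mm).
Layer 1000–870 hPa: Δp = 130 hPa = 13000 Pa, q̄ = 0.012 kg/kg → 0.012 × 13000 / 9.8 = 15.92 mm
Layer 870–760 hPa: Δp = 110 hPa = 11000 Pa, q̄ = 0.0069 kg/kg → 0.0069 × 11000 / 9.8 = 7.74 mm
Layer 760–200 hPa: Δp = 560 hPa = 56000 Pa, q̄ = 0.0021 kg/kg → 0.0021 × 56000 / 9.8 = 12.00 mm
PW = 15.92 + 7.74 + 12.00 = 35.66 ≈ 35.7 mm.

PW ≈ 35.7 mm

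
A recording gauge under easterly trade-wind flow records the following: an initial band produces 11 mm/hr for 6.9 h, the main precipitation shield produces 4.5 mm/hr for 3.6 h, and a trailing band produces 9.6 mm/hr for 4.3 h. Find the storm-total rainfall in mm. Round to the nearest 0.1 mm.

total ≈ 133.4 mm

Total = Σ Rᵢ Δtᵢ = 11 × 6.9 + 4.5 × 3.6 + 9.6 × 4.3
      = 75.9 + 16.2 + 41.28 = 133.4 mm.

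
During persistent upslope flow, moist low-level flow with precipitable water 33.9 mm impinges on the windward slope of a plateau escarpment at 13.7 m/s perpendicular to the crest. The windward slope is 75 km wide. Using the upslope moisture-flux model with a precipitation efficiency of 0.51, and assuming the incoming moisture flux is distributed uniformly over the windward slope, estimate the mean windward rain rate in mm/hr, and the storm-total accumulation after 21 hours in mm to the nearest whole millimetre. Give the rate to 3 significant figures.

Incoming column moisture flux per unit ridge length: F = V × PW = 13.7 × 33.9 = 464.43 mm·m/s.
Spread over the 75 km slope with efficiency ε = 0.51: R = ε·F/W = 0.51 × 464.43 / 75000 m = 3.158e-03 mm/s.
R = 3.158e-03 × 3600 = 11.4 mm/hr.
Over 21 h: total = 11.4 × 21 = 239.4 ≈ 239 mm.

R ≈ 11.4 mm/hr; total ≈ 239 mm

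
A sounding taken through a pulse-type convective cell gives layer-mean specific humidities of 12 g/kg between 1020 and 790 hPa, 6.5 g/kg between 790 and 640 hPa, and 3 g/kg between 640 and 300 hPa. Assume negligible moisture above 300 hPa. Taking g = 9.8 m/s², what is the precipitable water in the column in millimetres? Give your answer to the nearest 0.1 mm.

Precipitable water is the column-integrated vapour mass per unit area: PW = (1/g) Σ q̄ Δp, with q in kg/kg and Δp in Pa (1 kg/m² of water = 1 mm).
Layer 1020–790 hPa: Δp = 230 hPa = 23000 Pa, q̄ = 0.012 kg/kg → 0.012 × 23000 / 9.8 = 28.16 mm
Layer 790–640 hPa: Δp = 150 hPa = 15000 Pa, q̄ = 0.0065 kg/kg → 0.0065 × 15000 / 9.8 = 9.95 mm
Layer 640–300 hPa: Δp = 340 hPa = 34000 Pa, q̄ = 0.003 kg/kg → 0.003 × 34000 / 9.8 = 10.41 mm
PW = 28.16 + 9.95 + 10.41 = 48.52 ≈ 48.5 mm.

PW ≈ 48.5 mm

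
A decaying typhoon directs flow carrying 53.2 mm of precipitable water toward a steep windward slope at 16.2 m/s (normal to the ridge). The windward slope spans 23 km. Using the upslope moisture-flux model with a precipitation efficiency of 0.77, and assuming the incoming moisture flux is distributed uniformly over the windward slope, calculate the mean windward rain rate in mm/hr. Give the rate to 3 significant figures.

R ≈ 104 mm/hr

Incoming column moisture flux per unit ridge length: F = V × PW = 16.2 × 53.2 = 861.84 mm·m/s.
Spread over the 23 km slope with efficiency ε = 0.77: R = ε·F/W = 0.77 × 861.84 / 23000 m = 2.885e-02 mm/s.
R = 2.885e-02 × 3600 = 104 mm/hr.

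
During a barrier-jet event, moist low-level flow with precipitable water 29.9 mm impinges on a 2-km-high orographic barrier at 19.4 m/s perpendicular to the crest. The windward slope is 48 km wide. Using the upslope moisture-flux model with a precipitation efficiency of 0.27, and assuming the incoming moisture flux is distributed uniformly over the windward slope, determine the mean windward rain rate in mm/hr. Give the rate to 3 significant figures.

R ≈ 11.7 mm/hr

Incoming column moisture flux per unit ridge length: F = V × PW = 19.4 × 29.9 = 580.06 mm·m/s.
Spread over the 48 km slope with efficiency ε = 0.27: R = ε·F/W = 0.27 × 580.06 / 48000 m = 3.263e-03 mm/s.
R = 3.263e-03 × 3600 = 11.7 mm/hr.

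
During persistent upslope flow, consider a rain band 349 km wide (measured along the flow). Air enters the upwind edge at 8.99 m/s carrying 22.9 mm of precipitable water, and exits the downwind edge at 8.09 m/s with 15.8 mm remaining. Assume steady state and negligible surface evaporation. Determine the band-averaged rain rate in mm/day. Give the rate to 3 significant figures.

Column moisture flux per unit crosswind length is F = V × PW.
Inflow: F_in = 8.99 × 22.9 = 205.871 mm·m/s
Outflow: F_out = 8.09 × 15.8 = 127.822 mm·m/s
Steady-state rate R = (F_in − F_out)/L = (205.871 − 127.822) / 349000 m = 2.236e-04 mm/s.
R = 2.236e-04 × 3600 × 24 = 19.3 mm/day.

R ≈ 19.3 mm/day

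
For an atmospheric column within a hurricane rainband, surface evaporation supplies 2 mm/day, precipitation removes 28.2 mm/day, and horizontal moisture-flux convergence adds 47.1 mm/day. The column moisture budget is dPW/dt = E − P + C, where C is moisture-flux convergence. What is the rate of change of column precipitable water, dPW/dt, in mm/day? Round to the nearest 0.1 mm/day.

dPW/dt = E − P + C = 2 − 28.2 + (47.1) = 20.9 mm/day.

dPW/dt ≈ 20.9 mm/day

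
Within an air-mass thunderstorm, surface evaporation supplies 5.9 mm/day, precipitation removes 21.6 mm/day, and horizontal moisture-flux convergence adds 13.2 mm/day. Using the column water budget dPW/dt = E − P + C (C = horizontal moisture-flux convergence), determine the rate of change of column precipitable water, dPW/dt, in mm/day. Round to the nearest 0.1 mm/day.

dPW/dt = E − P + C = 5.9 − 21.6 + (13.2) = -2.5 mm/day.

dPW/dt ≈ -2.5 mm/day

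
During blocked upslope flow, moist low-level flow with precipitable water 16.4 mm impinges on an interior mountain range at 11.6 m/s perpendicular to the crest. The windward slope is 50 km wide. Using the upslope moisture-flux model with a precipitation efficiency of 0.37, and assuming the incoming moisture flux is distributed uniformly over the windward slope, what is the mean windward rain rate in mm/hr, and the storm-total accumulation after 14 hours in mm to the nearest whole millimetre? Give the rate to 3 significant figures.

Incoming column moisture flux per unit ridge length: F = V × PW = 11.6 × 16.4 = 190.24 mm·m/s.
Spread over the 50 km slope with efficiency ε = 0.37: R = ε·F/W = 0.37 × 190.24 / 50000 m = 1.408e-03 mm/s.
R = 1.408e-03 × 3600 = 5.07 mm/hr.
Over 14 h: total = 5.07 × 14 = 70.98 ≈ 71 mm.

R ≈ 5.07 mm/hr; total ≈ 71 mm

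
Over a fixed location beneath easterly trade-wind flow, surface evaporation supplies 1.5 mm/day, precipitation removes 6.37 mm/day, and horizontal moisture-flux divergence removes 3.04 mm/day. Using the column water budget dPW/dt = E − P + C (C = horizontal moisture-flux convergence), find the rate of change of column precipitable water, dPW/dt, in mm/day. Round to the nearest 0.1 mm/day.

dPW/dt = E − P + C = 1.5 − 6.37 + (-3.04) = -7.9 mm/day.

dPW/dt ≈ -7.9 mm/day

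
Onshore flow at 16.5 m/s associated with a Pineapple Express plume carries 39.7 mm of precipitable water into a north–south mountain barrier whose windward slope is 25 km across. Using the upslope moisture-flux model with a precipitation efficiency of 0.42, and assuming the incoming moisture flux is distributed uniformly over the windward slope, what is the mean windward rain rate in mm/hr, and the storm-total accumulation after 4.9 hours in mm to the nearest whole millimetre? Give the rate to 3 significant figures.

Incoming column moisture flux per unit ridge length: F = V × PW = 16.5 × 39.7 = 655.05 mm·m/s.
Spread over the 25 km slope with efficiency ε = 0.42: R = ε·F/W = 0.42 × 655.05 / 25000 m = 1.100e-02 mm/s.
R = 1.100e-02 × 3600 = 39.6 mm/hr.
Over 4.9 h: total = 39.6 × 4.9 = 194.04 ≈ 194 mm.

R ≈ 39.6 mm/hr; total ≈ 194 mm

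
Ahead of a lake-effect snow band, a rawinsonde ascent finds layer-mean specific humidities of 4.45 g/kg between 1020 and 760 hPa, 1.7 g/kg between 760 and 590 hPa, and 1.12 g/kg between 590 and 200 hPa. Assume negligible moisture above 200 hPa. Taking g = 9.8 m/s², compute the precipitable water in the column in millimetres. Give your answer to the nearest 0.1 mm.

Precipitable water is the column-integrated vapour mass per unit area: PW = (1/g) Σ q̄ Δp, with q in kg/kg and Δp in Pa (1 kg/m² of water = 1 mm).
Layer 1020–760 hPa: Δp = 260 hPa = 26000 Pa, q̄ = 0.00445 kg/kg → 0.00445 × 26000 / 9.8 = 11.81 mm
Layer 760–590 hPa: Δp = 170 hPa = 17000 Pa, q̄ = 0.0017 kg/kg → 0.0017 × 17000 / 9.8 = 2.95 mm
Layer 590–200 hPa: Δp = 390 hPa = 39000 Pa, q̄ = 0.00112 kg/kg → 0.00112 × 39000 / 9.8 = 4.46 mm
PW = 11.81 + 2.95 + 4.46 = 19.22 ≈ 19.2 mm.

PW ≈ 19.2 mm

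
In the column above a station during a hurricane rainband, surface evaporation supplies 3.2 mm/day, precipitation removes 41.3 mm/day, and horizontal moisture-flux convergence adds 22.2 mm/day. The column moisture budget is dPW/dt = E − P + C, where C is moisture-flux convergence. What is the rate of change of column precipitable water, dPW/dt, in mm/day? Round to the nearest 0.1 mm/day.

dPW/dt = E − P + C = 3.2 − 41.3 + (22.2) = -15.9 mm/day.

dPW/dt ≈ -15.9 mm/day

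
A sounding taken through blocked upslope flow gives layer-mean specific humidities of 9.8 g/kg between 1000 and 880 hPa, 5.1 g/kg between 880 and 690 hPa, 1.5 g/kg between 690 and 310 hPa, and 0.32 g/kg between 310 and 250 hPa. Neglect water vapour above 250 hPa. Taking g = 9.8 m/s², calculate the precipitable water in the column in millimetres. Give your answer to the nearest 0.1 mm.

Precipitable water is the column-integrated vapour mass per unit area: PW = (1/g) Σ q̄ Δp, with q in kg/kg and Δp in Pa (1 kg/m² of water = 1 mm).
Layer 1000–880 hPa: Δp = 120 hPa = 12000 Pa, q̄ = 0.0098 kg/kg → 0.0098 × 12000 / 9.8 = 12.00 mm
Layer 880–690 hPa: Δp = 190 hPa = 19000 Pa, q̄ = 0.0051 kg/kg → 0.0051 × 19000 / 9.8 = 9.89 mm
Layer 690–310 hPa: Δp = 380 hPa = 38000 Pa, q̄ = 0.0015 kg/kg → 0.0015 × 38000 / 9.8 = 5.82 mm
Layer 310–250 hPa: Δp = 60 hPa = 6000 Pa, q̄ = 0.00032 kg/kg → 0.00032 × 6000 / 9.8 = 0.20 mm
PW = 12.00 + 9.89 + 5.82 + 0.20 = 27.91 ≈ 27.9 mm.

PW ≈ 27.9 mm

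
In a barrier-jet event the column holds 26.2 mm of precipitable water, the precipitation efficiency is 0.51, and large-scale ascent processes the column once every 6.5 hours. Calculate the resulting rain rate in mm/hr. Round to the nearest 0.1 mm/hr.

R ≈ 2.1 mm/hr

Each overturning extracts ε × PW = 0.51 × 26.2 = 13.362 mm.
Rate = ε·PW / τ = 13.362 / 6.5 h = 2.1 mm/hr.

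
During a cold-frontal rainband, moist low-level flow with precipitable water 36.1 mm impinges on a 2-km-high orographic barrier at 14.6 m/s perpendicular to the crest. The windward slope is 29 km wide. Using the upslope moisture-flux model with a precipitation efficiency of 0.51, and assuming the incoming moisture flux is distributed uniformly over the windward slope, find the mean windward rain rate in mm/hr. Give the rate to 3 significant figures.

R ≈ 33.4 mm/hr

Incoming column moisture flux per unit ridge length: F = V × PW = 14.6 × 36.1 = 527.06 mm·m/s.
Spread over the 29 km slope with efficiency ε = 0.51: R = ε·F/W = 0.51 × 527.06 / 29000 m = 9.269e-03 mm/s.
R = 9.269e-03 × 3600 = 33.4 mm/hr.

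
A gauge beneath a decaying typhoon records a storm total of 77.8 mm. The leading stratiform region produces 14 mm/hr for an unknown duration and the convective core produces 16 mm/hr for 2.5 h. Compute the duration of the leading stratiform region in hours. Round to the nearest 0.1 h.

Known phases: 16 × 2.5 = 40 mm.
Remaining depth = 77.8 − 40 = 37.8 mm.
Duration = 37.8 / 14 = 2.7 h.

duration ≈ 2.7 h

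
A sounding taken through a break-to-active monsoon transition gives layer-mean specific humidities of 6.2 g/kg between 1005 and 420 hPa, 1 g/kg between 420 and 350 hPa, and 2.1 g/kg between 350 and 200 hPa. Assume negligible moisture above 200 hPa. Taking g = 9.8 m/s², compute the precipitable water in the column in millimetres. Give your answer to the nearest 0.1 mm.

PW ≈ 40.9 mm

Precipitable water is the column-integrated vapour mass per unit area: PW = (1/g) Σ q̄ Δp, with q in kg/kg and Δp in Pa (1 kg/m² of water = 1 mm).
Layer 1005–420 hPa: Δp = 585 hPa = 58500 Pa, q̄ = 0.0062 kg/kg → 0.0062 × 58500 / 9.8 = 37.01 mm
Layer 420–350 hPa: Δp = 70 hPa = 7000 Pa, q̄ = 0.001 kg/kg → 0.001 × 7000 / 9.8 = 0.71 mm
Layer 350–200 hPa: Δp = 150 hPa = 15000 Pa, q̄ = 0.0021 kg/kg → 0.0021 × 15000 / 9.8 = 3.21 mm
PW = 37.01 + 0.71 + 3.21 = 40.93 ≈ 40.9 mm.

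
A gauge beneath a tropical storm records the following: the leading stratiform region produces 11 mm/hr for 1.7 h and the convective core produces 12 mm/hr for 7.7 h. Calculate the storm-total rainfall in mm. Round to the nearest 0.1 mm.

Total = Σ Rᵢ Δtᵢ = 11 × 1.7 + 12 × 7.7
      = 18.7 + 92.4 = 111.1 mm.

total ≈ 111.1 mm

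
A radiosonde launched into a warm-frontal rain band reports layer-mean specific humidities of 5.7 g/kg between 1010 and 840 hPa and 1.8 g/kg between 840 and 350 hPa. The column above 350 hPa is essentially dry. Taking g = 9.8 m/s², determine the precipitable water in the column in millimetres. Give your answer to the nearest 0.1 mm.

PW ≈ 18.9 mm

Precipitable water is the column-integrated vapour mass per unit area: PW = (1/g) Σ q̄ Δp, with q in kg/kg and Δp in Pa (1 kg/m² of water = 1 mm).
Layer 1010–840 hPa: Δp = 170 hPa = 17000 Pa, q̄ = 0.0057 kg/kg → 0.0057 × 17000 / 9.8 = 9.89 mm
Layer 840–350 hPa: Δp = 490 hPa = 49000 Pa, q̄ = 0.0018 kg/kg → 0.0018 × 49000 / 9.8 = 9.00 mm
PW = 9.89 + 9.00 = 18.89 ≈ 18.9 mm.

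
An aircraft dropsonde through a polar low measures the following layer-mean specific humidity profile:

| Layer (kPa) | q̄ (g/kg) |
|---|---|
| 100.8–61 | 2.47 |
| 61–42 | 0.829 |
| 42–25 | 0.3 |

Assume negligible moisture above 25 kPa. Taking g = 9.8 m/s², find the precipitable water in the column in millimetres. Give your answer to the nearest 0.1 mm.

PW ≈ 12.2 mm

Precipitable water is the column-integrated vapour mass per unit area: PW = (1/g) Σ q̄ Δp, with q in kg/kg and Δp in Pa (1 kg/m² of water = 1 mm).
Layer 100.8–61 kPa: Δp = 398 hPa = 39800 Pa, q̄ = 0.00247 kg/kg → 0.00247 × 39800 / 9.8 = 10.03 mm
Layer 61–42 kPa: Δp = 190 hPa = 19000 Pa, q̄ = 0.000829 kg/kg → 0.000829 × 19000 / 9.8 = 1.61 mm
Layer 42–25 kPa: Δp = 170 hPa = 17000 Pa, q̄ = 0.0003 kg/kg → 0.0003 × 17000 / 9.8 = 0.52 mm
PW = 10.03 + 1.61 + 0.52 = 12.16 ≈ 12.2 mm.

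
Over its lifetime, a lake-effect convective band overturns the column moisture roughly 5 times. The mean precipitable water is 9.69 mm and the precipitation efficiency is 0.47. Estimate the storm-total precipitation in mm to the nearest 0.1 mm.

Each cycle deposits ε × PW = 0.47 × 9.69 = 4.5543 mm.
Over 5 cycles: 5 × 4.5543 = 22.8 mm.

precipitation ≈ 22.8 mm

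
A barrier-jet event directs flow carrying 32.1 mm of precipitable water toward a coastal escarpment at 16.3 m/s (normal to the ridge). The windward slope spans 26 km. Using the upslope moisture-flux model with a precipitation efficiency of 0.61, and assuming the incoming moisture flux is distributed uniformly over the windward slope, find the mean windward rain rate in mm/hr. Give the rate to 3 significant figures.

R ≈ 44.2 mm/hr

Incoming column moisture flux per unit ridge length: F = V × PW = 16.3 × 32.1 = 523.23 mm·m/s.
Spread over the 26 km slope with efficiency ε = 0.61: R = ε·F/W = 0.61 × 523.23 / 26000 m = 1.228e-02 mm/s.
R = 1.228e-02 × 3600 = 44.2 mm/hr.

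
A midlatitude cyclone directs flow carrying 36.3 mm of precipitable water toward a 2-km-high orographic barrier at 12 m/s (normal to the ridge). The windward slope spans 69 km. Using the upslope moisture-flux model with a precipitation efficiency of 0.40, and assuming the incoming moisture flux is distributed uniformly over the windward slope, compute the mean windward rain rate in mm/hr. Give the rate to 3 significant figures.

R ≈ 9.09 mm/hr

Incoming column moisture flux per unit ridge length: F = V × PW = 12 × 36.3 = 435.6 mm·m/s.
Spread over the 69 km slope with efficiency ε = 0.40: R = ε·F/W = 0.40 × 435.6 / 69000 m = 2.525e-03 mm/s.
R = 2.525e-03 × 3600 = 9.09 mm/hr.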